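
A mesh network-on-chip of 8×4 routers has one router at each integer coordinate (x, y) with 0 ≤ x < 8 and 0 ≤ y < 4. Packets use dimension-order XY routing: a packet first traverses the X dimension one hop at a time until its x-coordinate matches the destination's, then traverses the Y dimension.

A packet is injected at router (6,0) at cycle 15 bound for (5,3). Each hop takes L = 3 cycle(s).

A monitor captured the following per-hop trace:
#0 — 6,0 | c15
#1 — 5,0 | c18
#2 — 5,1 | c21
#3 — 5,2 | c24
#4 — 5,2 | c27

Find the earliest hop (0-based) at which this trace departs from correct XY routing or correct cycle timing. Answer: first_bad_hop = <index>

first_bad_hop = 4

hop 1: step (-1,+0), +3 cyc — ok
hop 2: step (+0,+1), +3 cyc — ok
hop 3: step (+0,+1), +3 cyc — ok
hop 4: step (+0,+0), +3 cyc — BAD: non-unit step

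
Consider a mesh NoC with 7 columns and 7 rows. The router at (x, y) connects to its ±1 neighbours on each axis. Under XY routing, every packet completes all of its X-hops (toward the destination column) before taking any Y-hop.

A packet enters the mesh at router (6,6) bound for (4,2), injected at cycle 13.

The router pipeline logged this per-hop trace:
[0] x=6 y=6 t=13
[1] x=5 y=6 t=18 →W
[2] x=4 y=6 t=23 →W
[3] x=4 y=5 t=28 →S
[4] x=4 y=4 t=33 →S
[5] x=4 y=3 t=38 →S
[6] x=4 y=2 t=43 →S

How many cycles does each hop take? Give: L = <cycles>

L = 5

Δcyc across hop 0→1: 18 − 13 = 5.
That increment is L by definition: L = 5.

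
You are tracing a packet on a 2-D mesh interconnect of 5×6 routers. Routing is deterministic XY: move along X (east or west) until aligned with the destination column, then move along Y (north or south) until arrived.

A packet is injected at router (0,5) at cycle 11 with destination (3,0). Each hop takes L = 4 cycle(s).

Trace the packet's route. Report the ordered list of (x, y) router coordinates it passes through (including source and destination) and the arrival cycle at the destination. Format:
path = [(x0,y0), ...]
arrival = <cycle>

t=11: at (0,5)
t=15: at (1,5) after E
t=19: at (2,5) after E
t=23: at (3,5) after E
t=27: at (3,4) after S
t=31: at (3,3) after S
t=35: at (3,2) after S
t=39: at (3,1) after S
t=43: at (3,0) after S

path = [(0,5), (1,5), (2,5), (3,5), (3,4), (3,3), (3,2), (3,1), (3,0)]
arrival = 43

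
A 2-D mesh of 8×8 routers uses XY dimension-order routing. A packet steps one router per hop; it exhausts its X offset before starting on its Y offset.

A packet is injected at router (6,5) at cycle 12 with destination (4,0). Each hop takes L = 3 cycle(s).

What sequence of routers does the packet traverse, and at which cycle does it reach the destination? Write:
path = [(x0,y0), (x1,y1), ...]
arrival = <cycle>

path = [(6,5), (5,5), (4,5), (4,4), (4,3), (4,2), (4,1), (4,0)]
arrival = 33

src (6,5)  cyc=12
W→(5,5)  cyc=15
W→(4,5)  cyc=18
S→(4,4)  cyc=21
S→(4,3)  cyc=24
S→(4,2)  cyc=27
S→(4,1)  cyc=30
S→(4,0)  cyc=33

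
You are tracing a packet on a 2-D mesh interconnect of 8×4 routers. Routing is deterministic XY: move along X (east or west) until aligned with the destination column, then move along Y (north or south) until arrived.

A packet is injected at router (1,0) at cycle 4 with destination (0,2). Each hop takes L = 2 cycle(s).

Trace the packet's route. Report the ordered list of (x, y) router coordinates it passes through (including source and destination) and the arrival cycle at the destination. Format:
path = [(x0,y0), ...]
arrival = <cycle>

hop 0: (1,0) @ cyc 4
hop 1: (0,0) @ cyc 6  [W]
hop 2: (0,1) @ cyc 8  [N]
hop 3: (0,2) @ cyc 10  [N]

path = [(1,0), (0,0), (0,1), (0,2)]
arrival = 10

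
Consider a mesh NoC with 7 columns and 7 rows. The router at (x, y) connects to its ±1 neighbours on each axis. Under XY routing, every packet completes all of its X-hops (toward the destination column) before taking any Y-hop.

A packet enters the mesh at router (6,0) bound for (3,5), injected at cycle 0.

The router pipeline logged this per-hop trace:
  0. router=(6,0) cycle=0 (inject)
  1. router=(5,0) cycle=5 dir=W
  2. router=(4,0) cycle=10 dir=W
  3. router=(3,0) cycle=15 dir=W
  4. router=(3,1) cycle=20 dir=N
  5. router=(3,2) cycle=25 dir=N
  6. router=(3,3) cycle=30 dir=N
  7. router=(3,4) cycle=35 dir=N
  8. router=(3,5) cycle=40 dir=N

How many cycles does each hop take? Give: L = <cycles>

Between hops 0 and 1 the cycle counter advances 5 − 0 = 5.
That increment is L by definition: L = 5.

L = 5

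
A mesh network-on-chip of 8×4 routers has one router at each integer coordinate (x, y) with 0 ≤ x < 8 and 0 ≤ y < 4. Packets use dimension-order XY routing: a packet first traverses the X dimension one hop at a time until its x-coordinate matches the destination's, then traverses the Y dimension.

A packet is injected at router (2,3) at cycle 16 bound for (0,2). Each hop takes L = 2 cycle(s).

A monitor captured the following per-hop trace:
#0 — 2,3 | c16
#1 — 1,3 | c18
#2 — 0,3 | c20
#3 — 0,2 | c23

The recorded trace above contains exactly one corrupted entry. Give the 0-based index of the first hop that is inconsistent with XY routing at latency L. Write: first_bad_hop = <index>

first_bad_hop = 3

hop 1: step (-1,+0), +2 cyc — ok
hop 2: step (-1,+0), +2 cyc — ok
hop 3: step (+0,-1), +3 cyc — BAD: Δcyc=3≠L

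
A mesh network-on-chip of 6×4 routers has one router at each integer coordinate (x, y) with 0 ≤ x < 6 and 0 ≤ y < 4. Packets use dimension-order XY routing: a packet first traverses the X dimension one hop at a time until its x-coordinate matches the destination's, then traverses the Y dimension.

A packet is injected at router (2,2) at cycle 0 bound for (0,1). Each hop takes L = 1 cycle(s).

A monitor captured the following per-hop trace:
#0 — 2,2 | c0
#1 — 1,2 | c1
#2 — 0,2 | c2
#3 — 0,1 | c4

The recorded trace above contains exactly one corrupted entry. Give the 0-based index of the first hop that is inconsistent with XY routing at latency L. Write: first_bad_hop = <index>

hop 1: step (-1,+0), +1 cyc — ok
hop 2: step (-1,+0), +1 cyc — ok
hop 3: step (+0,-1), +2 cyc — BAD: Δcyc=2≠L

first_bad_hop = 3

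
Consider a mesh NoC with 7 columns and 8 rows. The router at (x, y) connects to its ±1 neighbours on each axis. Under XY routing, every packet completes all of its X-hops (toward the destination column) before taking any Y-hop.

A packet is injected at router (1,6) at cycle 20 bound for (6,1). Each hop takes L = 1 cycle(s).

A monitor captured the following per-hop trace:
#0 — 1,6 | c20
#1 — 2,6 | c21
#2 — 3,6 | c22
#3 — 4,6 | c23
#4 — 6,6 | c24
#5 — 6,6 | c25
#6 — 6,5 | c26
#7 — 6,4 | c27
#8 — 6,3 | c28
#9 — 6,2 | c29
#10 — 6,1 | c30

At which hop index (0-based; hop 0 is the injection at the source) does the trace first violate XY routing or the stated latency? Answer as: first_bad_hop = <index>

first_bad_hop = 4

[1] (+1,+0) / 1c ⇒ ok
[2] (+1,+0) / 1c ⇒ ok
[3] (+1,+0) / 1c ⇒ ok
[4] (+2,+0) / 1c ⇒ BAD: non-unit step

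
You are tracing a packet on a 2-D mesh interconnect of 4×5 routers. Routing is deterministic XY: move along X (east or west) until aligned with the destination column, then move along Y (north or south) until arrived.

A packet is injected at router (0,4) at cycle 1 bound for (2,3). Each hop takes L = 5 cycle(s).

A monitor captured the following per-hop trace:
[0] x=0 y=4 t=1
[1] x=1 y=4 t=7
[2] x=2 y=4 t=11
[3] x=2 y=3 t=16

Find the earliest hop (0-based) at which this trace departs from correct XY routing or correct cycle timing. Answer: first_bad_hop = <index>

first_bad_hop = 1

[1] (+1,+0) / 6c ⇒ BAD: Δcyc=6≠L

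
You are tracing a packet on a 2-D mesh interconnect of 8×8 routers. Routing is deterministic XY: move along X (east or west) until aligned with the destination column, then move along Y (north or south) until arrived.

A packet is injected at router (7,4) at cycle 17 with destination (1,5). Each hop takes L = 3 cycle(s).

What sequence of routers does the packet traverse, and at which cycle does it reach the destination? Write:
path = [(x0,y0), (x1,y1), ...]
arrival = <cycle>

path = [(7,4), (6,4), (5,4), (4,4), (3,4), (2,4), (1,4), (1,5)]
arrival = 38

  0. router=(7,4) cycle=17 (inject)
  1. router=(6,4) cycle=20 dir=W
  2. router=(5,4) cycle=23 dir=W
  3. router=(4,4) cycle=26 dir=W
  4. router=(3,4) cycle=29 dir=W
  5. router=(2,4) cycle=32 dir=W
  6. router=(1,4) cycle=35 dir=W
  7. router=(1,5) cycle=38 dir=N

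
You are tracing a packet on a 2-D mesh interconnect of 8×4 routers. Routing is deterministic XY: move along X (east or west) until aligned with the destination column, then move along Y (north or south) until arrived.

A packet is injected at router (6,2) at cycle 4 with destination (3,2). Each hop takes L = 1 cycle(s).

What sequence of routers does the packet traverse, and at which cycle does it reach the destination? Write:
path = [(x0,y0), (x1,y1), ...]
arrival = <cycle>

t=4: at (6,2)
t=5: at (5,2) after W
t=6: at (4,2) after W
t=7: at (3,2) after W

path = [(6,2), (5,2), (4,2), (3,2)]
arrival = 7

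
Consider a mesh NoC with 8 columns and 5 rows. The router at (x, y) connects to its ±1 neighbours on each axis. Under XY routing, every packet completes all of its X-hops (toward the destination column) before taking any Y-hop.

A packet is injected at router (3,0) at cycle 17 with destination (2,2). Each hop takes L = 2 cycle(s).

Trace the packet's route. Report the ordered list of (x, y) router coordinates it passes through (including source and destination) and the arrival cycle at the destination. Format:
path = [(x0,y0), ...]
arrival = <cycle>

path = [(3,0), (2,0), (2,1), (2,2)]
arrival = 23

t=17: at (3,0)
t=19: at (2,0) after W
t=21: at (2,1) after N
t=23: at (2,2) after N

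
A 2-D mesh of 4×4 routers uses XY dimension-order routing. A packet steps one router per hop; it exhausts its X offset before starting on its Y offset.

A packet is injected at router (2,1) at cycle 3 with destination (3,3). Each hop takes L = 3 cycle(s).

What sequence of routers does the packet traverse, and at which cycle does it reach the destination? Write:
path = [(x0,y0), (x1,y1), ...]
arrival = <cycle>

path = [(2,1), (3,1), (3,2), (3,3)]
arrival = 12

  0. router=(2,1) cycle=3 (inject)
  1. router=(3,1) cycle=6 dir=E
  2. router=(3,2) cycle=9 dir=N
  3. router=(3,3) cycle=12 dir=N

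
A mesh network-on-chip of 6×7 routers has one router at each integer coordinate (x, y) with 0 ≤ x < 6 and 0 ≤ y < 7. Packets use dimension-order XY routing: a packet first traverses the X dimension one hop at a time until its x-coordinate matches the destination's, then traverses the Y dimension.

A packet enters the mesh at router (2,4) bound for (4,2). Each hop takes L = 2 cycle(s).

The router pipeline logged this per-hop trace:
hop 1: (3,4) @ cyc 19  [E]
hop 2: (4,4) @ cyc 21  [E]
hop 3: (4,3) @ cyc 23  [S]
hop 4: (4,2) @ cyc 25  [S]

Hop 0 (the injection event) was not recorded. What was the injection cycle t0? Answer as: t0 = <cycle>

t0 = 17

Hop 1 reached at cycle 19; hop k is at t0 + k·L.
So t0 = 19 − 1·2 = 17.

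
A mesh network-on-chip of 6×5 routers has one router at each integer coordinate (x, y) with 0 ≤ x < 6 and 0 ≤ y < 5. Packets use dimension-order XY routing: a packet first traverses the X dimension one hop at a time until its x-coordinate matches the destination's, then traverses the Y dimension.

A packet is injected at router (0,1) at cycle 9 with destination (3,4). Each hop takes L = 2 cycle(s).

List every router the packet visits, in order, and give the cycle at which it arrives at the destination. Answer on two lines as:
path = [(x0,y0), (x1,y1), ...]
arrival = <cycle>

path = [(0,1), (1,1), (2,1), (3,1), (3,2), (3,3), (3,4)]
arrival = 21

src (0,1)  cyc=9
E→(1,1)  cyc=11
E→(2,1)  cyc=13
E→(3,1)  cyc=15
N→(3,2)  cyc=17
N→(3,3)  cyc=19
N→(3,4)  cyc=21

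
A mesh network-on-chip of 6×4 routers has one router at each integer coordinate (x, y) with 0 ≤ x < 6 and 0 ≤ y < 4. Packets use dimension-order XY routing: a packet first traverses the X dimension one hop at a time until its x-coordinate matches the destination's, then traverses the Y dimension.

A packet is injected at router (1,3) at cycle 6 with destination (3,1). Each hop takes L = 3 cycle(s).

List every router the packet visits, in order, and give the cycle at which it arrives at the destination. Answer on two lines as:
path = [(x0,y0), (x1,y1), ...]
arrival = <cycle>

src (1,3)  cyc=6
E→(2,3)  cyc=9
E→(3,3)  cyc=12
S→(3,2)  cyc=15
S→(3,1)  cyc=18

path = [(1,3), (2,3), (3,3), (3,2), (3,1)]
arrival = 18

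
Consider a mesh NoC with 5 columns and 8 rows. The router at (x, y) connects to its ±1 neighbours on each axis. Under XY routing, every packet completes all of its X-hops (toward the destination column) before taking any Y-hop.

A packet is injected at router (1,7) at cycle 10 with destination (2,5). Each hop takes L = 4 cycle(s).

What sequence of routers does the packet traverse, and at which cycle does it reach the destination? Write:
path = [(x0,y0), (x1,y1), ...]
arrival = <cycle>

#0 — 1,7 | c10
#1 — 2,7 | c14 | E
#2 — 2,6 | c18 | S
#3 — 2,5 | c22 | S

path = [(1,7), (2,7), (2,6), (2,5)]
arrival = 22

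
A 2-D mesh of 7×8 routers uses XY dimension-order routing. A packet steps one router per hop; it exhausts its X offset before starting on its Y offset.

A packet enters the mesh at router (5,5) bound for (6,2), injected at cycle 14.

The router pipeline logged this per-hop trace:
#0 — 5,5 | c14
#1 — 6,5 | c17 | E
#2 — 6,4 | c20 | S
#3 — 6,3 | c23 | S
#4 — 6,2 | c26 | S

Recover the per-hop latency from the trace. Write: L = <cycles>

L = 3

From hop 0 (14) to hop 1 (17): +3 cycles.
That increment is L by definition: L = 3.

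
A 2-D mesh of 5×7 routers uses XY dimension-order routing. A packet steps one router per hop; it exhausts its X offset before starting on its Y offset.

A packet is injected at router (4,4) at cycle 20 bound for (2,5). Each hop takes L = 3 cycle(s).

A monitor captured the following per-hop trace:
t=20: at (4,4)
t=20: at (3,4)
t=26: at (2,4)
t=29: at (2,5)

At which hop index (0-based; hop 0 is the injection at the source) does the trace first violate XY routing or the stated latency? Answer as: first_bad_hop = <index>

[1] (-1,+0) / 0c ⇒ BAD: Δcyc=0≠L

first_bad_hop = 1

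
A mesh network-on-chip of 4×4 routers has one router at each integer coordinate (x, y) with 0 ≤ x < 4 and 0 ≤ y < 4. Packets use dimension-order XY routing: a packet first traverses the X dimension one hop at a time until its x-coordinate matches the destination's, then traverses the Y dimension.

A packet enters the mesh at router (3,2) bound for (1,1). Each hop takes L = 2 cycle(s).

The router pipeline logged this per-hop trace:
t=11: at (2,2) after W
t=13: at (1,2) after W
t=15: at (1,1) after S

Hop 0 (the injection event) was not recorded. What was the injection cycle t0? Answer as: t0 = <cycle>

Hop 1 reached at cycle 11; hop k is at t0 + k·L.
Therefore t0 = 11 − L = 9.

t0 = 9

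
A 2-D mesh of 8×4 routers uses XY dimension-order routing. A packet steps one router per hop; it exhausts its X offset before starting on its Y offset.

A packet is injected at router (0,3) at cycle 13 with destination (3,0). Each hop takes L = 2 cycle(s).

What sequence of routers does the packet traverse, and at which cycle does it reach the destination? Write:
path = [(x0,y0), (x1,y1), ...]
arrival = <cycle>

path = [(0,3), (1,3), (2,3), (3,3), (3,2), (3,1), (3,0)]
arrival = 25

hop 0: (0,3) @ cyc 13
hop 1: (1,3) @ cyc 15  [E]
hop 2: (2,3) @ cyc 17  [E]
hop 3: (3,3) @ cyc 19  [E]
hop 4: (3,2) @ cyc 21  [S]
hop 5: (3,1) @ cyc 23  [S]
hop 6: (3,0) @ cyc 25  [S]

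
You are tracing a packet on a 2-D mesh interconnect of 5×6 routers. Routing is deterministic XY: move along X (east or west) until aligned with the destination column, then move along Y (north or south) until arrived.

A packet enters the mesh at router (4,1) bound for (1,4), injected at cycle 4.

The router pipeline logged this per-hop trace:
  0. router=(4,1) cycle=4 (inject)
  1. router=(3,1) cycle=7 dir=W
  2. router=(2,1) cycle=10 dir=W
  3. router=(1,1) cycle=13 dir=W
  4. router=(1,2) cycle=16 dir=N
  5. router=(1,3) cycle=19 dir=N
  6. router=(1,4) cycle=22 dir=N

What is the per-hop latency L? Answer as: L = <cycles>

L = 3

cyc[1] − cyc[0] = 7 − 4 = 3.
Per-hop latency L = Δcyc = 3.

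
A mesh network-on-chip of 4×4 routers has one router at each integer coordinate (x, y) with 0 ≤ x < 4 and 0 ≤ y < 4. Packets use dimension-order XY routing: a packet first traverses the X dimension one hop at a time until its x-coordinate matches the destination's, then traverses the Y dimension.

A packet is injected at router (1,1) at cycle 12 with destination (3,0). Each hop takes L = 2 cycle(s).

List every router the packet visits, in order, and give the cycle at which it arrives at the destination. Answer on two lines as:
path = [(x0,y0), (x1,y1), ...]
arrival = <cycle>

path = [(1,1), (2,1), (3,1), (3,0)]
arrival = 18

  0. router=(1,1) cycle=12 (inject)
  1. router=(2,1) cycle=14 dir=E
  2. router=(3,1) cycle=16 dir=E
  3. router=(3,0) cycle=18 dir=S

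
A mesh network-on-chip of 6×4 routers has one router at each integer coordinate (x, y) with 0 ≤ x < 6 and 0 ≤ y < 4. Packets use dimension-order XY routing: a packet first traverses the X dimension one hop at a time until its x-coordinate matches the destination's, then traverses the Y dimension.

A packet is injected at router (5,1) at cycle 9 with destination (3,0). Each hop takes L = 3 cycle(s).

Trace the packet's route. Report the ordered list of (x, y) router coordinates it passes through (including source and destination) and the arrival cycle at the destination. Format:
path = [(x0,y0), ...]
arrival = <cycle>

path = [(5,1), (4,1), (3,1), (3,0)]
arrival = 18

t=9: at (5,1)
t=12: at (4,1) after W
t=15: at (3,1) after W
t=18: at (3,0) after S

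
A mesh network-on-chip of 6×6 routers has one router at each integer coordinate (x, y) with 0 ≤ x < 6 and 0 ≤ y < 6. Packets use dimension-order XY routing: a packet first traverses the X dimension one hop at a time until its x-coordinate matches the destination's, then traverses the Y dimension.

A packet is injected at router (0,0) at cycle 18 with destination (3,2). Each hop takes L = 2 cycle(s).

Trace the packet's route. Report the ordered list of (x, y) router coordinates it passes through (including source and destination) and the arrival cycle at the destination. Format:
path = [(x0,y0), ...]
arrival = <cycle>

path = [(0,0), (1,0), (2,0), (3,0), (3,1), (3,2)]
arrival = 28

hop 0: (0,0) @ cyc 18
hop 1: (1,0) @ cyc 20  [E]
hop 2: (2,0) @ cyc 22  [E]
hop 3: (3,0) @ cyc 24  [E]
hop 4: (3,1) @ cyc 26  [N]
hop 5: (3,2) @ cyc 28  [N]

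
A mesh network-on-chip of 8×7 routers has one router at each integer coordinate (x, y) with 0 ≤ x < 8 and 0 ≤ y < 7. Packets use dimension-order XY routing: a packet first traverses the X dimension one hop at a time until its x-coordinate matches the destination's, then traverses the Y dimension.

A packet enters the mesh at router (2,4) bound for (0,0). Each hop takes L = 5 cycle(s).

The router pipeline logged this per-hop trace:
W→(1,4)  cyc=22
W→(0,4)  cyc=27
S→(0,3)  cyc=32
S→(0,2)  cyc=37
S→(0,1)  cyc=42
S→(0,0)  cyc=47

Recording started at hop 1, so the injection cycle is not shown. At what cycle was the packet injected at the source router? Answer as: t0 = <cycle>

Hop 1 reached at cycle 22; hop k is at t0 + k·L.
So t0 = 22 − 1·5 = 17.

t0 = 17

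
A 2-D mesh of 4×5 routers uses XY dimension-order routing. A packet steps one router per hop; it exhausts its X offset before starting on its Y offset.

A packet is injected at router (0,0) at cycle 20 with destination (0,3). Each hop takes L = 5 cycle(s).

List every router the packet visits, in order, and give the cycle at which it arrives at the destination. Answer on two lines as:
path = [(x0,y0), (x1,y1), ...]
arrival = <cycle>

[0] x=0 y=0 t=20
[1] x=0 y=1 t=25 →N
[2] x=0 y=2 t=30 →N
[3] x=0 y=3 t=35 →N

path = [(0,0), (0,1), (0,2), (0,3)]
arrival = 35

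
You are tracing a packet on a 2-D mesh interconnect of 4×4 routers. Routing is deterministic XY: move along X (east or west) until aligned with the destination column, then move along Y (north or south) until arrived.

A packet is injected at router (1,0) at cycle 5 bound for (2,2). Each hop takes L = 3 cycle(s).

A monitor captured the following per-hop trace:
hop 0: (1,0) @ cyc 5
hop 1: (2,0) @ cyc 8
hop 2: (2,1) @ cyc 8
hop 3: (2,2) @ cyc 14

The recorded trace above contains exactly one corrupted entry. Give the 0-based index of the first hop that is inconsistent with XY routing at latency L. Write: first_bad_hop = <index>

first_bad_hop = 2

  1: Δx=+1 Δy=+0 Δt=3 [ok]
  2: Δx=+0 Δy=+1 Δt=0 [BAD: Δcyc=0≠L]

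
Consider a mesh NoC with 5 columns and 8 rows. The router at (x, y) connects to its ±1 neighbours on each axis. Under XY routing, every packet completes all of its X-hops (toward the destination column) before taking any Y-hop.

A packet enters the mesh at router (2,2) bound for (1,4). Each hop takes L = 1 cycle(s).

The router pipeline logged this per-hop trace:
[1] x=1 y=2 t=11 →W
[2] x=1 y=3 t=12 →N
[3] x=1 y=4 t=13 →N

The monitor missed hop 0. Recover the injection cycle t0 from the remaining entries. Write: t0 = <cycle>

The first recorded entry is hop 1 at cycle 11.
Therefore t0 = 11 − L = 10.

t0 = 10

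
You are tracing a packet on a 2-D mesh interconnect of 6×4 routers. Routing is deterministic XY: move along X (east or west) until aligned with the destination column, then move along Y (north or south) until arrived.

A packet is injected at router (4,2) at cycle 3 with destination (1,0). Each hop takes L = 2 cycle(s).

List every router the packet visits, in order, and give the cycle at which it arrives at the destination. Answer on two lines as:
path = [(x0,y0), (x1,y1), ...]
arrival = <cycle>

[0] x=4 y=2 t=3
[1] x=3 y=2 t=5 →W
[2] x=2 y=2 t=7 →W
[3] x=1 y=2 t=9 →W
[4] x=1 y=1 t=11 →S
[5] x=1 y=0 t=13 →S

path = [(4,2), (3,2), (2,2), (1,2), (1,1), (1,0)]
arrival = 13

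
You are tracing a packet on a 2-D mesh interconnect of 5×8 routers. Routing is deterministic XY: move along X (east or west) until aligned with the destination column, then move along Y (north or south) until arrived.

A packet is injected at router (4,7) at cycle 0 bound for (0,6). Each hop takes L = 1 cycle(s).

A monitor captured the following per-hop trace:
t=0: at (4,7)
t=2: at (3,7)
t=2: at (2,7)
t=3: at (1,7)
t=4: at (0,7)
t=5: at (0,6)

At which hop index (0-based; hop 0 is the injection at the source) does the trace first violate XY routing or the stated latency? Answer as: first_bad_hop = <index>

first_bad_hop = 1

[1] (-1,+0) / 2c ⇒ BAD: Δcyc=2≠L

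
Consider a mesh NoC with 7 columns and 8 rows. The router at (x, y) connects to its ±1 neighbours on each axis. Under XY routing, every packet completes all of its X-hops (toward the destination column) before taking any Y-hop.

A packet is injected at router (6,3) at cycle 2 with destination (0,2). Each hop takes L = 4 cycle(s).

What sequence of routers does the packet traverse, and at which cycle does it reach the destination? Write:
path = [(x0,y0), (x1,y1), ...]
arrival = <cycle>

path = [(6,3), (5,3), (4,3), (3,3), (2,3), (1,3), (0,3), (0,2)]
arrival = 30

t=2: at (6,3)
t=6: at (5,3) after W
t=10: at (4,3) after W
t=14: at (3,3) after W
t=18: at (2,3) after W
t=22: at (1,3) after W
t=26: at (0,3) after W
t=30: at (0,2) after S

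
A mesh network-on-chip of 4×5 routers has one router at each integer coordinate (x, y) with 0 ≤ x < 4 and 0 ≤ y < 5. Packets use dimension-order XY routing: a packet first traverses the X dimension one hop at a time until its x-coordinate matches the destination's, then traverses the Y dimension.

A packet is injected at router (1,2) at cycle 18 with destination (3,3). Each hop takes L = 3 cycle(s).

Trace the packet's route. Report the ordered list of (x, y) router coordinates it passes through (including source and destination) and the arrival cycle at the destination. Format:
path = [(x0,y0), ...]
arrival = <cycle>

hop 0: (1,2) @ cyc 18
hop 1: (2,2) @ cyc 21  [E]
hop 2: (3,2) @ cyc 24  [E]
hop 3: (3,3) @ cyc 27  [N]

path = [(1,2), (2,2), (3,2), (3,3)]
arrival = 27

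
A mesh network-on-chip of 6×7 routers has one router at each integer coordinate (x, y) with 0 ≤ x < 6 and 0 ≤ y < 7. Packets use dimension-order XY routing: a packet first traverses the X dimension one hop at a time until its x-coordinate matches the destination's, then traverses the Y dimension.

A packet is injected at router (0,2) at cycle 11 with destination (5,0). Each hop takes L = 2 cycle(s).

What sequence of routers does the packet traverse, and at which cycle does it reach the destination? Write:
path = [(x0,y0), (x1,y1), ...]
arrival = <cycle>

#0 — 0,2 | c11
#1 — 1,2 | c13 | E
#2 — 2,2 | c15 | E
#3 — 3,2 | c17 | E
#4 — 4,2 | c19 | E
#5 — 5,2 | c21 | E
#6 — 5,1 | c23 | S
#7 — 5,0 | c25 | S

path = [(0,2), (1,2), (2,2), (3,2), (4,2), (5,2), (5,1), (5,0)]
arrival = 25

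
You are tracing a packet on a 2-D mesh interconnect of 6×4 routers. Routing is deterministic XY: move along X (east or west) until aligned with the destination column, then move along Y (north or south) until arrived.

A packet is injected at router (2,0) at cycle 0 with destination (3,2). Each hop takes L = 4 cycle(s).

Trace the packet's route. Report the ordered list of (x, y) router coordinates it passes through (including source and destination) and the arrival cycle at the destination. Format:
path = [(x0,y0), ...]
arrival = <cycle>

t=0: at (2,0)
t=4: at (3,0) after E
t=8: at (3,1) after N
t=12: at (3,2) after N

path = [(2,0), (3,0), (3,1), (3,2)]
arrival = 12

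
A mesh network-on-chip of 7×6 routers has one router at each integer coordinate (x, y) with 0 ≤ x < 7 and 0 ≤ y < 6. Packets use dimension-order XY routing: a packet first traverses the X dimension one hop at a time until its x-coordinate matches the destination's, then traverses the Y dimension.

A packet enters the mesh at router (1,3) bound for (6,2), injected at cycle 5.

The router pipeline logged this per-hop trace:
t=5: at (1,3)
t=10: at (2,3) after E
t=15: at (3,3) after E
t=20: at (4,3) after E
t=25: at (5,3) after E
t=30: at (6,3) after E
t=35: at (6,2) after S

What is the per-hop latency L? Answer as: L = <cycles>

L = 5

From hop 0 (5) to hop 1 (10): +5 cycles.
Per-hop latency L = Δcyc = 5.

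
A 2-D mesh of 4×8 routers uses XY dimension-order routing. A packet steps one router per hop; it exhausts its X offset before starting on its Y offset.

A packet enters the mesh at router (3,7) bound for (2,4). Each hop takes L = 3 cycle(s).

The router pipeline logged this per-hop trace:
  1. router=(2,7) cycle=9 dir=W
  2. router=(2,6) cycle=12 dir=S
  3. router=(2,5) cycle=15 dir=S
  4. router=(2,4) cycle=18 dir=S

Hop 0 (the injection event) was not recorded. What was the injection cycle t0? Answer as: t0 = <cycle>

cyc[1] = 9 and cyc[k] = t0 + k·L for every k.
So t0 = 9 − 1·3 = 6.

t0 = 6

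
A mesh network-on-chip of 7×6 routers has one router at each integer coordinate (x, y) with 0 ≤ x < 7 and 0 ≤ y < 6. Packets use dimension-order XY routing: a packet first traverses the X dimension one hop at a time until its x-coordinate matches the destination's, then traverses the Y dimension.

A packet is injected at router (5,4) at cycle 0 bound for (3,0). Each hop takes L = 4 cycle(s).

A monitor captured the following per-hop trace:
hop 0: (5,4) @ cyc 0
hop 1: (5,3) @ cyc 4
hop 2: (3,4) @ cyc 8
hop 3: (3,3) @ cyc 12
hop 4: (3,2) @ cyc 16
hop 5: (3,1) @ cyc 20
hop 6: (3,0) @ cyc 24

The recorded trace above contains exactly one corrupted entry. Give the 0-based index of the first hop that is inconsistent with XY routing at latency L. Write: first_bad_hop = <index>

hop 1: step (+0,-1), +4 cyc — BAD: Y-move but x=5≠3

first_bad_hop = 1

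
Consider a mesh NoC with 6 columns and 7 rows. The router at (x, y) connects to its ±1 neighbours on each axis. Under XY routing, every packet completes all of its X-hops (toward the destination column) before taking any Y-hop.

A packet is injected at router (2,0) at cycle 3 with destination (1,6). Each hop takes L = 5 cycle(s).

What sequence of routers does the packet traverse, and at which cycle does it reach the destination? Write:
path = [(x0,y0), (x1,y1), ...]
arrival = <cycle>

[0] x=2 y=0 t=3
[1] x=1 y=0 t=8 →W
[2] x=1 y=1 t=13 →N
[3] x=1 y=2 t=18 →N
[4] x=1 y=3 t=23 →N
[5] x=1 y=4 t=28 →N
[6] x=1 y=5 t=33 →N
[7] x=1 y=6 t=38 →N

path = [(2,0), (1,0), (1,1), (1,2), (1,3), (1,4), (1,5), (1,6)]
arrival = 38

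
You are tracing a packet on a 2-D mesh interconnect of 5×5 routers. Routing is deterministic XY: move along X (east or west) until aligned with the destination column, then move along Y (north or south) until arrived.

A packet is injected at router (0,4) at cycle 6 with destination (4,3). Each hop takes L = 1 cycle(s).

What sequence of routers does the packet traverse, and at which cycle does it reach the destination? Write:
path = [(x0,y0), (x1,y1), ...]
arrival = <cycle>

  0. router=(0,4) cycle=6 (inject)
  1. router=(1,4) cycle=7 dir=E
  2. router=(2,4) cycle=8 dir=E
  3. router=(3,4) cycle=9 dir=E
  4. router=(4,4) cycle=10 dir=E
  5. router=(4,3) cycle=11 dir=S

path = [(0,4), (1,4), (2,4), (3,4), (4,4), (4,3)]
arrival = 11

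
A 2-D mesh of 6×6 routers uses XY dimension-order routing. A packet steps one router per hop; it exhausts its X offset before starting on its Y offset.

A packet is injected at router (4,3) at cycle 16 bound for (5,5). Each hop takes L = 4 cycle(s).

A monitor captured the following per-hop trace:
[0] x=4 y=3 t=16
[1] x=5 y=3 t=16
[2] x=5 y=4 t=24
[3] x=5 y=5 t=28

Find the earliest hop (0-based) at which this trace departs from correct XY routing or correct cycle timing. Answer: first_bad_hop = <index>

first_bad_hop = 1

  1: Δx=+1 Δy=+0 Δt=0 [BAD: Δcyc=0≠L]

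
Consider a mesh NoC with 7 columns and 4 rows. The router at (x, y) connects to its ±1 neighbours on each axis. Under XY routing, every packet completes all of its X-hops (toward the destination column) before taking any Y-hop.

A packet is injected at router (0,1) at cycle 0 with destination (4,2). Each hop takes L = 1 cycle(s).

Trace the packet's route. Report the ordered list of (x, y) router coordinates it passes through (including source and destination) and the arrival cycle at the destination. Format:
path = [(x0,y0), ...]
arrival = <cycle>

path = [(0,1), (1,1), (2,1), (3,1), (4,1), (4,2)]
arrival = 5

src (0,1)  cyc=0
E→(1,1)  cyc=1
E→(2,1)  cyc=2
E→(3,1)  cyc=3
E→(4,1)  cyc=4
N→(4,2)  cyc=5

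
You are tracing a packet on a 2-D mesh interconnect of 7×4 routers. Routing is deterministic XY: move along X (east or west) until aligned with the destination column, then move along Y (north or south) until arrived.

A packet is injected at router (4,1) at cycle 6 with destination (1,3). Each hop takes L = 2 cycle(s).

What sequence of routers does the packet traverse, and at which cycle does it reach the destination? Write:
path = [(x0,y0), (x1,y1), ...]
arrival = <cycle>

#0 — 4,1 | c6
#1 — 3,1 | c8 | W
#2 — 2,1 | c10 | W
#3 — 1,1 | c12 | W
#4 — 1,2 | c14 | N
#5 — 1,3 | c16 | N

path = [(4,1), (3,1), (2,1), (1,1), (1,2), (1,3)]
arrival = 16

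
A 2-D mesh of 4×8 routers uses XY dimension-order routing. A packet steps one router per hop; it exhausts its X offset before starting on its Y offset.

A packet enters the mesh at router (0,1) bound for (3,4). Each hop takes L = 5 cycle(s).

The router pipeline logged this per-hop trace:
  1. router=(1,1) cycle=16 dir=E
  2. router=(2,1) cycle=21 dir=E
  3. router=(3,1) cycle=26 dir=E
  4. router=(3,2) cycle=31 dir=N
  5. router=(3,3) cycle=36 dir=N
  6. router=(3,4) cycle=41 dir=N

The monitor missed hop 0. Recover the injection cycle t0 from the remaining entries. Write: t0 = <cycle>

cyc[1] = 16 and cyc[k] = t0 + k·L for every k.
Therefore t0 = 16 − L = 11.

t0 = 11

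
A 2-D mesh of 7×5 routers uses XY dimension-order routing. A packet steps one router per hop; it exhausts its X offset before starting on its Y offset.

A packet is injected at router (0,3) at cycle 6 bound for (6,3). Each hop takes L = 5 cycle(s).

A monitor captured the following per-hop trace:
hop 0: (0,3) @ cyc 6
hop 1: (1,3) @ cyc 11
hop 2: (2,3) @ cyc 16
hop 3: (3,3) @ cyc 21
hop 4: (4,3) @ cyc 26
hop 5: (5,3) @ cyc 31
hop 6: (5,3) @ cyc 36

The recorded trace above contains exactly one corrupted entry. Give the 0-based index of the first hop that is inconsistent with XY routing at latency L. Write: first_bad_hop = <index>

[1] (+1,+0) / 5c ⇒ ok
[2] (+1,+0) / 5c ⇒ ok
[3] (+1,+0) / 5c ⇒ ok
[4] (+1,+0) / 5c ⇒ ok
[5] (+1,+0) / 5c ⇒ ok
[6] (+0,+0) / 5c ⇒ BAD: non-unit step

first_bad_hop = 6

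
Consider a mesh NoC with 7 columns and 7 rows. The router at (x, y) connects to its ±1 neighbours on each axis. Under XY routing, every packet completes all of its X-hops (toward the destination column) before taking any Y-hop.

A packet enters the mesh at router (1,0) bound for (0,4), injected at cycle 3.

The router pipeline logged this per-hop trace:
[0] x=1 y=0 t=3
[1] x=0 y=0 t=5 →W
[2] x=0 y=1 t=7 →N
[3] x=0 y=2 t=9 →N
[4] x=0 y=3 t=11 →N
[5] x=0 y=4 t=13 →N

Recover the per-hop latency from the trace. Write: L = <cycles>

L = 2

From hop 0 (3) to hop 1 (5): +2 cycles.
Each hop adds L, hence L = 2.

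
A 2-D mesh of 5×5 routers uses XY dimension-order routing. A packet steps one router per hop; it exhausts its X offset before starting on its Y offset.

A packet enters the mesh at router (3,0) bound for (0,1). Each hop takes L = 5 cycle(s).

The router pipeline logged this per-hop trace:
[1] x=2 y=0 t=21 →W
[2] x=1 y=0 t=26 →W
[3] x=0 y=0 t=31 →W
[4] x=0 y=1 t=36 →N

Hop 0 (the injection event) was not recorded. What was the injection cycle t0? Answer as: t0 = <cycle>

At hop 1 the cycle is 21; in general cyc_k = t0 + kL.
Therefore t0 = 21 − L = 16.

t0 = 16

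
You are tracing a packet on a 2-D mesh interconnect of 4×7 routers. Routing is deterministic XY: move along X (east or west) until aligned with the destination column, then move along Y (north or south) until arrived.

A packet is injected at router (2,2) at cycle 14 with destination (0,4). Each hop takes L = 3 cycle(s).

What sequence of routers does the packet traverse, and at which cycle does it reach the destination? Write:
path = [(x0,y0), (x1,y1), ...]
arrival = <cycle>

path = [(2,2), (1,2), (0,2), (0,3), (0,4)]
arrival = 26

  0. router=(2,2) cycle=14 (inject)
  1. router=(1,2) cycle=17 dir=W
  2. router=(0,2) cycle=20 dir=W
  3. router=(0,3) cycle=23 dir=N
  4. router=(0,4) cycle=26 dir=N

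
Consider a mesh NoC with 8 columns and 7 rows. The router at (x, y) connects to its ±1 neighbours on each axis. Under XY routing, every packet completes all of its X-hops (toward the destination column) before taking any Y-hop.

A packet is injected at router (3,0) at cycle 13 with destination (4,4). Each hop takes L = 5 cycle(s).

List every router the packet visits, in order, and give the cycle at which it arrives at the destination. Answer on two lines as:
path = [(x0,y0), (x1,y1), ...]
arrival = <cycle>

  0. router=(3,0) cycle=13 (inject)
  1. router=(4,0) cycle=18 dir=E
  2. router=(4,1) cycle=23 dir=N
  3. router=(4,2) cycle=28 dir=N
  4. router=(4,3) cycle=33 dir=N
  5. router=(4,4) cycle=38 dir=N

path = [(3,0), (4,0), (4,1), (4,2), (4,3), (4,4)]
arrival = 38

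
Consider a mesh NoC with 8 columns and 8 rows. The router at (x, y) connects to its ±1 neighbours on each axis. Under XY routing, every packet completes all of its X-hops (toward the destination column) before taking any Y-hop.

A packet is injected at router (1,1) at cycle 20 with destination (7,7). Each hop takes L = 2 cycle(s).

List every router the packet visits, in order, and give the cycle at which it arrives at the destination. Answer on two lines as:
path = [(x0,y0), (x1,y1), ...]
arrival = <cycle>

t=20: at (1,1)
t=22: at (2,1) after E
t=24: at (3,1) after E
t=26: at (4,1) after E
t=28: at (5,1) after E
t=30: at (6,1) after E
t=32: at (7,1) after E
t=34: at (7,2) after N
t=36: at (7,3) after N
t=38: at (7,4) after N
t=40: at (7,5) after N
t=42: at (7,6) after N
t=44: at (7,7) after N

path = [(1,1), (2,1), (3,1), (4,1), (5,1), (6,1), (7,1), (7,2), (7,3), (7,4), (7,5), (7,6), (7,7)]
arrival = 44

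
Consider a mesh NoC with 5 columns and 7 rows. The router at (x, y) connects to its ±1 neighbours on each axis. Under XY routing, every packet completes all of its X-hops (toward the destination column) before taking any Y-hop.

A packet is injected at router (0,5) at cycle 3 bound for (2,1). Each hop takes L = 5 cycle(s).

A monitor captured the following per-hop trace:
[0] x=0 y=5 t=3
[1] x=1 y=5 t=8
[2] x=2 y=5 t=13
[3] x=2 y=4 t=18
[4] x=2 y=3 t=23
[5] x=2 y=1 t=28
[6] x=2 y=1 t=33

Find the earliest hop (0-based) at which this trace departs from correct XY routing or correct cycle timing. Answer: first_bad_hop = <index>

check 1→ d=(1,0) cyc+5: ok
check 2→ d=(1,0) cyc+5: ok
check 3→ d=(0,-1) cyc+5: ok
check 4→ d=(0,-1) cyc+5: ok
check 5→ d=(0,-2) cyc+5: BAD: non-unit step

first_bad_hop = 5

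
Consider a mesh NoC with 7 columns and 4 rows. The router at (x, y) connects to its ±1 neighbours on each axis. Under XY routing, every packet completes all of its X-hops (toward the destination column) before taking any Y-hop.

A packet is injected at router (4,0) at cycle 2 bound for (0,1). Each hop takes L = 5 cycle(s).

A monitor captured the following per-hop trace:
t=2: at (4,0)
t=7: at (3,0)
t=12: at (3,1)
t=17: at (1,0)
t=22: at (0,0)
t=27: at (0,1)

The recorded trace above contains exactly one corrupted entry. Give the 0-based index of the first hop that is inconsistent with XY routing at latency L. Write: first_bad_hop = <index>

hop 1: step (-1,+0), +5 cyc — ok
hop 2: step (+0,+1), +5 cyc — BAD: Y-move but x=3≠0

first_bad_hop = 2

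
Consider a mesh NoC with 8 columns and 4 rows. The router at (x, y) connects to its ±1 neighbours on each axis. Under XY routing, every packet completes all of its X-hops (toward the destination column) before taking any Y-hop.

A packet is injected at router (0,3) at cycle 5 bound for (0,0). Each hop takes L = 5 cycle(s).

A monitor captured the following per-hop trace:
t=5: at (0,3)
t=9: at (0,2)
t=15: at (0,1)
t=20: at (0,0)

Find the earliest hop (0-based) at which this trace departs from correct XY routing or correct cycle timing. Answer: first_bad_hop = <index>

hop 1: step (+0,-1), +4 cyc — BAD: Δcyc=4≠L

first_bad_hop = 1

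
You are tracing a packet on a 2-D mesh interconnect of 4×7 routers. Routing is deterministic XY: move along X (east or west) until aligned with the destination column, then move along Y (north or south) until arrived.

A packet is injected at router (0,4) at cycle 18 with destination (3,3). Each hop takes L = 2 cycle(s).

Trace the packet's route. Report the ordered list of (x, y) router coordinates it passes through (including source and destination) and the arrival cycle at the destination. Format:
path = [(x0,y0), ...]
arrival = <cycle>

path = [(0,4), (1,4), (2,4), (3,4), (3,3)]
arrival = 26

#0 — 0,4 | c18
#1 — 1,4 | c20 | E
#2 — 2,4 | c22 | E
#3 — 3,4 | c24 | E
#4 — 3,3 | c26 | S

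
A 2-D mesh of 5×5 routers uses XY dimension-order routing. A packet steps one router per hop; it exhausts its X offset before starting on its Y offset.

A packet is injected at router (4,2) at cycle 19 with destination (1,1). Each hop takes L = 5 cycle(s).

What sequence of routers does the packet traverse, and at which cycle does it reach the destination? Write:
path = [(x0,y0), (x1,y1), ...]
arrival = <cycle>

path = [(4,2), (3,2), (2,2), (1,2), (1,1)]
arrival = 39

t=19: at (4,2)
t=24: at (3,2) after W
t=29: at (2,2) after W
t=34: at (1,2) after W
t=39: at (1,1) after S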